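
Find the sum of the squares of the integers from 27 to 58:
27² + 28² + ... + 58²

Use ∑_{k=1}^{n} k² = n(n+1)(2n+1)/6, then subtract the first 26 terms.
∑_{k=1}^{58} k² = 58×59×117/6 = 66729
∑_{k=1}^{26} k² = 26×27×53/6 = 6201
∑_{k=27}^{58} k² = 66729 - 6201 = 60528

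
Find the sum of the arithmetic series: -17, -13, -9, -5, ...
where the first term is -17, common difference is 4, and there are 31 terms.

Sₙ = n/2 × (first + last)
Last term = a + (n-1)d = -17 + (31-1)×4 = 103
S_31 = 31/2 × (-17 + 103)
S_31 = 31/2 × 86 = 1333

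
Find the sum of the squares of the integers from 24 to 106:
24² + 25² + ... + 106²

Use ∑_{k=1}^{n} k² = n(n+1)(2n+1)/6, then subtract the first 23 terms.
∑_{k=1}^{106} k² = 106×107×213/6 = 402641
∑_{k=1}^{23} k² = 23×24×47/6 = 4324
∑_{k=24}^{106} k² = 402641 - 4324 = 398317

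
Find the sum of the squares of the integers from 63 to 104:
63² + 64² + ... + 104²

Use ∑_{k=1}^{n} k² = n(n+1)(2n+1)/6, then subtract the first 62 terms.
∑_{k=1}^{104} k² = 104×105×209/6 = 380380
∑_{k=1}^{62} k² = 62×63×125/6 = 81375
∑_{k=63}^{104} k² = 380380 - 81375 = 299005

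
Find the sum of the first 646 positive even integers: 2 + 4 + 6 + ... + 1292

Sum of first n even numbers = n(n+1)
= 646×647
= 417962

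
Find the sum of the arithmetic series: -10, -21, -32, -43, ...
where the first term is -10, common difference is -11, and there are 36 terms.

Sₙ = n/2 × (first + last)
Last term = a + (n-1)d = -10 + (36-1)×(-11) = -395
S_36 = 36/2 × (-10 + (-395))
S_36 = 36/2 × (-405) = -7290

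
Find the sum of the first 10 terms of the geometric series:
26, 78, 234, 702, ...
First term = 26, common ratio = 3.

Sₙ = a(1 - rⁿ) / (1 - r)
S_10 = 26(1 - 3^10) / (1 - 3)
S_10 = 26(1 - 59049) / (-2)
S_10 = 767624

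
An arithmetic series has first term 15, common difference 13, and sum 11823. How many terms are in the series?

Using S = n/2 × [2a + (n-1)d]
11823 = n/2 × [2(15) + (n-1)(13)]
11823 = n/2 × [30 + 13n - 13]
23646 = n × [17 + 13n]
13n² + (17)n - 23646 = 0
Discriminant: Δ = (17)² - 4(13)(-23646) = 289 + 1229592 = 1229881
√Δ = 1109
n = [-(17) + √Δ] / (2·13) = (-17 + 1109) / 26 = 1092 / 26 = 42
(The negative root is discarded since n must be a positive integer.)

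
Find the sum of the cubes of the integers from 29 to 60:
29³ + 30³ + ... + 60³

Use ∑_{k=1}^{n} k³ = [n(n+1)/2]², then subtract the first 28 terms.
∑_{k=1}^{60} k³ = [60×61/2]² = 1830² = 3348900
∑_{k=1}^{28} k³ = [28×29/2]² = 406² = 164836
∑_{k=29}^{60} k³ = 3348900 - 164836 = 3184064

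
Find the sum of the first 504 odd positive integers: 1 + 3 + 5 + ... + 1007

Sum of first n odd numbers = n²
= 504²
= 254016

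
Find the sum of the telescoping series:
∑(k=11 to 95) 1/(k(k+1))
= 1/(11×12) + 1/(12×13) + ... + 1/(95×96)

Partial fractions: 1/(k(k+1)) = 1/k - 1/(k+1)
The series telescopes:
= (1/11 - 1/12) + (1/12 - 1/13) + ... + (1/95 - 1/96)
= 1/11 - 1/96
= 85/1056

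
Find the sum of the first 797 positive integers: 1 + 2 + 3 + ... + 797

Formula: ∑k = n(n+1)/2
= 797×798/2
= 636006/2
= 318003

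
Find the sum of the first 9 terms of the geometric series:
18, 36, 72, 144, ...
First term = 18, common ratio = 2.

Sₙ = a(1 - rⁿ) / (1 - r)
S_9 = 18(1 - 2^9) / (1 - 2)
S_9 = 18(1 - 512) / (-1)
S_9 = 9198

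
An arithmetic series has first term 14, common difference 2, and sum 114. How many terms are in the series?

Using S = n/2 × [2a + (n-1)d]
114 = n/2 × [2(14) + (n-1)(2)]
114 = n/2 × [28 + 2n - 2]
228 = n × [26 + 2n]
2n² + (26)n - 228 = 0
Discriminant: Δ = (26)² - 4(2)(-228) = 676 + 1824 = 2500
√Δ = 50
n = [-(26) + √Δ] / (2·2) = (-26 + 50) / 4 = 24 / 4 = 6
(The negative root is discarded since n must be a positive integer.)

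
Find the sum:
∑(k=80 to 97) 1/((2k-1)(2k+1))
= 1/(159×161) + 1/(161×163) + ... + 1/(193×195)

Partial fractions: 1/((2k-1)(2k+1)) = (1/2)[1/(2k-1) - 1/(2k+1)]
The series telescopes:
= (1/2)[1/159 - 1/195]
= 2/3445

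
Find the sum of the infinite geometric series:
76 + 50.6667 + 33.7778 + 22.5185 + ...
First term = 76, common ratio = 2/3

For |r| < 1, S = a / (1 - r)
S = 76 / (1 - (2/3))
S = 76 / (1/3)
S = 228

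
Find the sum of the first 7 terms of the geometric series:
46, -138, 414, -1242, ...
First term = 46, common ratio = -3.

Sₙ = a(1 - rⁿ) / (1 - r)
S_7 = 46(1 - (-3)^7) / (1 - (-3))
S_7 = 46(1 - (-2187)) / (4)
S_7 = 25162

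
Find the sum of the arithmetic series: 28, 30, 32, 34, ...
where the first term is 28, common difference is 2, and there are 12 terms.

Sₙ = n/2 × (first + last)
Last term = a + (n-1)d = 28 + (12-1)×2 = 50
S_12 = 12/2 × (28 + 50)
S_12 = 12/2 × 78 = 468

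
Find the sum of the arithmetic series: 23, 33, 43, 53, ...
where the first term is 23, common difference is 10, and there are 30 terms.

Sₙ = n/2 × (first + last)
Last term = a + (n-1)d = 23 + (30-1)×10 = 313
S_30 = 30/2 × (23 + 313)
S_30 = 30/2 × 336 = 5040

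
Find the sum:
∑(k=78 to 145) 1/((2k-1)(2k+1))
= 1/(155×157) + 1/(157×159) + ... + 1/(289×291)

Partial fractions: 1/((2k-1)(2k+1)) = (1/2)[1/(2k-1) - 1/(2k+1)]
The series telescopes:
= (1/2)[1/155 - 1/291]
= 68/45105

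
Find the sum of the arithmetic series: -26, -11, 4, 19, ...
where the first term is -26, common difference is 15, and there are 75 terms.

Sₙ = n/2 × (first + last)
Last term = a + (n-1)d = -26 + (75-1)×15 = 1084
S_75 = 75/2 × (-26 + 1084)
S_75 = 75/2 × 1058 = 39675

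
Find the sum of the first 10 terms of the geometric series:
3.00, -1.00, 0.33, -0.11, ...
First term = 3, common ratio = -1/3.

Sₙ = a(1 - rⁿ) / (1 - r)
S_10 = 3(1 - (-1/3)^10) / (1 - (-1/3))
S_10 = 3(1 - (1/59049)) / (4/3)
S_10 = 14762/6561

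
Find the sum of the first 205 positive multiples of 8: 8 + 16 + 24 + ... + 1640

Factor out 8: = 8(1 + 2 + ... + 205) = 8 × n(n+1)/2
= 8 × 205×206/2
= 8 × 21115
= 168920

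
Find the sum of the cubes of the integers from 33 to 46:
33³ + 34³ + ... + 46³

Use ∑_{k=1}^{n} k³ = [n(n+1)/2]², then subtract the first 32 terms.
∑_{k=1}^{46} k³ = [46×47/2]² = 1081² = 1168561
∑_{k=1}^{32} k³ = [32×33/2]² = 528² = 278784
∑_{k=33}^{46} k³ = 1168561 - 278784 = 889777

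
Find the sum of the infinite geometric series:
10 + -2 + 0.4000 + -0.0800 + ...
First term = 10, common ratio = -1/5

For |r| < 1, S = a / (1 - r)
S = 10 / (1 - (-1/5))
S = 10 / (6/5)
S = 25/3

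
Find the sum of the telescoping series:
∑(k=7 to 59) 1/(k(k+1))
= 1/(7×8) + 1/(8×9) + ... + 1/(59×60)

Partial fractions: 1/(k(k+1)) = 1/k - 1/(k+1)
The series telescopes:
= (1/7 - 1/8) + (1/8 - 1/9) + ... + (1/59 - 1/60)
= 1/7 - 1/60
= 53/420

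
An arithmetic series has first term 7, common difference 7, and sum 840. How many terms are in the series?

Using S = n/2 × [2a + (n-1)d]
840 = n/2 × [2(7) + (n-1)(7)]
840 = n/2 × [14 + 7n - 7]
1680 = n × [7 + 7n]
7n² + (7)n - 1680 = 0
Discriminant: Δ = (7)² - 4(7)(-1680) = 49 + 47040 = 47089
√Δ = 217
n = [-(7) + √Δ] / (2·7) = (-7 + 217) / 14 = 210 / 14 = 15
(The negative root is discarded since n must be a positive integer.)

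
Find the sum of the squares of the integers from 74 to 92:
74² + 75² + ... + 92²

Use ∑_{k=1}^{n} k² = n(n+1)(2n+1)/6, then subtract the first 73 terms.
∑_{k=1}^{92} k² = 92×93×185/6 = 263810
∑_{k=1}^{73} k² = 73×74×147/6 = 132349
∑_{k=74}^{92} k² = 263810 - 132349 = 131461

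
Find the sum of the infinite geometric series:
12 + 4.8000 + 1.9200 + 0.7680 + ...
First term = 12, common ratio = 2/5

For |r| < 1, S = a / (1 - r)
S = 12 / (1 - (2/5))
S = 12 / (3/5)
S = 20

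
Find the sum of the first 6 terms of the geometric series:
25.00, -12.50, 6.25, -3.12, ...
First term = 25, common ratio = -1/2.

Sₙ = a(1 - rⁿ) / (1 - r)
S_6 = 25(1 - (-1/2)^6) / (1 - (-1/2))
S_6 = 25(1 - (1/64)) / (3/2)
S_6 = 525/32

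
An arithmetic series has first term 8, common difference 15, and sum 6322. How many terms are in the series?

Using S = n/2 × [2a + (n-1)d]
6322 = n/2 × [2(8) + (n-1)(15)]
6322 = n/2 × [16 + 15n - 15]
12644 = n × [1 + 15n]
15n² + (1)n - 12644 = 0
Discriminant: Δ = (1)² - 4(15)(-12644) = 1 + 758640 = 758641
√Δ = 871
n = [-(1) + √Δ] / (2·15) = (-1 + 871) / 30 = 870 / 30 = 29
(The negative root is discarded since n must be a positive integer.)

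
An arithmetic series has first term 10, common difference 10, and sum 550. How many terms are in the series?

Using S = n/2 × [2a + (n-1)d]
550 = n/2 × [2(10) + (n-1)(10)]
550 = n/2 × [20 + 10n - 10]
1100 = n × [10 + 10n]
10n² + (10)n - 1100 = 0
Discriminant: Δ = (10)² - 4(10)(-1100) = 100 + 44000 = 44100
√Δ = 210
n = [-(10) + √Δ] / (2·10) = (-10 + 210) / 20 = 200 / 20 = 10
(The negative root is discarded since n must be a positive integer.)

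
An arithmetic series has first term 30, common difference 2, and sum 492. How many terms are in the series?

Using S = n/2 × [2a + (n-1)d]
492 = n/2 × [2(30) + (n-1)(2)]
492 = n/2 × [60 + 2n - 2]
984 = n × [58 + 2n]
2n² + (58)n - 984 = 0
Discriminant: Δ = (58)² - 4(2)(-984) = 3364 + 7872 = 11236
√Δ = 106
n = [-(58) + √Δ] / (2·2) = (-58 + 106) / 4 = 48 / 4 = 12
(The negative root is discarded since n must be a positive integer.)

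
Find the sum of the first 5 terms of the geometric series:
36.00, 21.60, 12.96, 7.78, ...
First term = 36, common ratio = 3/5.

Sₙ = a(1 - rⁿ) / (1 - r)
S_5 = 36(1 - (3/5)^5) / (1 - (3/5))
S_5 = 36(1 - (243/3125)) / (2/5)
S_5 = 51876/625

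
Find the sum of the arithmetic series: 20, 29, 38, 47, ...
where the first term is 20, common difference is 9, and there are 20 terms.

Sₙ = n/2 × (first + last)
Last term = a + (n-1)d = 20 + (20-1)×9 = 191
S_20 = 20/2 × (20 + 191)
S_20 = 20/2 × 211 = 2110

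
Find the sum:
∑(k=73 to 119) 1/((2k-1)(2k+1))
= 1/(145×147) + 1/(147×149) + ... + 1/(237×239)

Partial fractions: 1/((2k-1)(2k+1)) = (1/2)[1/(2k-1) - 1/(2k+1)]
The series telescopes:
= (1/2)[1/145 - 1/239]
= 47/34655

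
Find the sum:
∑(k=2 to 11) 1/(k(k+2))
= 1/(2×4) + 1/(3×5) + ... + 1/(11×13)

Partial fractions: 1/(k(k+2)) = (1/2)[1/k - 1/(k+2)]
Telescoping leaves the first two and last two terms:
= (1/2)[1/2 + 1/3 - 1/12 - 1/13]
= 35/104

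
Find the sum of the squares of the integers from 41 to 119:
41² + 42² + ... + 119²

Use ∑_{k=1}^{n} k² = n(n+1)(2n+1)/6, then subtract the first 40 terms.
∑_{k=1}^{119} k² = 119×120×239/6 = 568820
∑_{k=1}^{40} k² = 40×41×81/6 = 22140
∑_{k=41}^{119} k² = 568820 - 22140 = 546680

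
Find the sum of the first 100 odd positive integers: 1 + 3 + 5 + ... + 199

Sum of first n odd numbers = n²
= 100²
= 10000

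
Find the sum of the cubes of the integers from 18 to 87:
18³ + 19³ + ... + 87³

Use ∑_{k=1}^{n} k³ = [n(n+1)/2]², then subtract the first 17 terms.
∑_{k=1}^{87} k³ = [87×88/2]² = 3828² = 14653584
∑_{k=1}^{17} k³ = [17×18/2]² = 153² = 23409
∑_{k=18}^{87} k³ = 14653584 - 23409 = 14630175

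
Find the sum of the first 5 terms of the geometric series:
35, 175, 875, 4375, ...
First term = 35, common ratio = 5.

Sₙ = a(1 - rⁿ) / (1 - r)
S_5 = 35(1 - 5^5) / (1 - 5)
S_5 = 35(1 - 3125) / (-4)
S_5 = 27335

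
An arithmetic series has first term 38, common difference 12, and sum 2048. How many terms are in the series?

Using S = n/2 × [2a + (n-1)d]
2048 = n/2 × [2(38) + (n-1)(12)]
2048 = n/2 × [76 + 12n - 12]
4096 = n × [64 + 12n]
12n² + (64)n - 4096 = 0
Discriminant: Δ = (64)² - 4(12)(-4096) = 4096 + 196608 = 200704
√Δ = 448
n = [-(64) + √Δ] / (2·12) = (-64 + 448) / 24 = 384 / 24 = 16
(The negative root is discarded since n must be a positive integer.)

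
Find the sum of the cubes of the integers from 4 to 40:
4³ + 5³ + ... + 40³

Use ∑_{k=1}^{n} k³ = [n(n+1)/2]², then subtract the first 3 terms.
∑_{k=1}^{40} k³ = [40×41/2]² = 820² = 672400
∑_{k=1}^{3} k³ = [3×4/2]² = 6² = 36
∑_{k=4}^{40} k³ = 672400 - 36 = 672364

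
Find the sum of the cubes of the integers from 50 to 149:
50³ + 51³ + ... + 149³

Use ∑_{k=1}^{n} k³ = [n(n+1)/2]², then subtract the first 49 terms.
∑_{k=1}^{149} k³ = [149×150/2]² = 11175² = 124880625
∑_{k=1}^{49} k³ = [49×50/2]² = 1225² = 1500625
∑_{k=50}^{149} k³ = 124880625 - 1500625 = 123380000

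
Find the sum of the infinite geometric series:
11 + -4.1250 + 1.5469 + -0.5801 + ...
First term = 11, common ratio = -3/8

For |r| < 1, S = a / (1 - r)
S = 11 / (1 - (-3/8))
S = 11 / (11/8)
S = 8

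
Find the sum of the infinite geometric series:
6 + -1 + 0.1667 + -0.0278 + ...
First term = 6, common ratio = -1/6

For |r| < 1, S = a / (1 - r)
S = 6 / (1 - (-1/6))
S = 6 / (7/6)
S = 36/7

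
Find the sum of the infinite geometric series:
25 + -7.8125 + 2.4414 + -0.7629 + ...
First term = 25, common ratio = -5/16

For |r| < 1, S = a / (1 - r)
S = 25 / (1 - (-5/16))
S = 25 / (21/16)
S = 400/21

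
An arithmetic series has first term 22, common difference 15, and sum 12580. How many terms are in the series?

Using S = n/2 × [2a + (n-1)d]
12580 = n/2 × [2(22) + (n-1)(15)]
12580 = n/2 × [44 + 15n - 15]
25160 = n × [29 + 15n]
15n² + (29)n - 25160 = 0
Discriminant: Δ = (29)² - 4(15)(-25160) = 841 + 1509600 = 1510441
√Δ = 1229
n = [-(29) + √Δ] / (2·15) = (-29 + 1229) / 30 = 1200 / 30 = 40
(The negative root is discarded since n must be a positive integer.)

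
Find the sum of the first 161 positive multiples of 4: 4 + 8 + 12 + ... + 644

Factor out 4: = 4(1 + 2 + ... + 161) = 4 × n(n+1)/2
= 4 × 161×162/2
= 4 × 13041
= 52164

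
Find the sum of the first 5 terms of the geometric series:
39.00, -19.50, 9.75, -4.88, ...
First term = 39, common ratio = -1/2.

Sₙ = a(1 - rⁿ) / (1 - r)
S_5 = 39(1 - (-1/2)^5) / (1 - (-1/2))
S_5 = 39(1 - (-1/32)) / (3/2)
S_5 = 429/16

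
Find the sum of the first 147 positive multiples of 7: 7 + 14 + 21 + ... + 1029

Factor out 7: = 7(1 + 2 + ... + 147) = 7 × n(n+1)/2
= 7 × 147×148/2
= 7 × 10878
= 76146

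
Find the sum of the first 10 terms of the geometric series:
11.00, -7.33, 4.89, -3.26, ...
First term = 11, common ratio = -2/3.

Sₙ = a(1 - rⁿ) / (1 - r)
S_10 = 11(1 - (-2/3)^10) / (1 - (-2/3))
S_10 = 11(1 - (1024/59049)) / (5/3)
S_10 = 127655/19683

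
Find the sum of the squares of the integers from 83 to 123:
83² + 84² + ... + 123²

Use ∑_{k=1}^{n} k² = n(n+1)(2n+1)/6, then subtract the first 82 terms.
∑_{k=1}^{123} k² = 123×124×247/6 = 627874
∑_{k=1}^{82} k² = 82×83×165/6 = 187165
∑_{k=83}^{123} k² = 627874 - 187165 = 440709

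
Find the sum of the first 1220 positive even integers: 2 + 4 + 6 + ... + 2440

Sum of first n even numbers = n(n+1)
= 1220×1221
= 1489620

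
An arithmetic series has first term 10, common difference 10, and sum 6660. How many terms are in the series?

Using S = n/2 × [2a + (n-1)d]
6660 = n/2 × [2(10) + (n-1)(10)]
6660 = n/2 × [20 + 10n - 10]
13320 = n × [10 + 10n]
10n² + (10)n - 13320 = 0
Discriminant: Δ = (10)² - 4(10)(-13320) = 100 + 532800 = 532900
√Δ = 730
n = [-(10) + √Δ] / (2·10) = (-10 + 730) / 20 = 720 / 20 = 36
(The negative root is discarded since n must be a positive integer.)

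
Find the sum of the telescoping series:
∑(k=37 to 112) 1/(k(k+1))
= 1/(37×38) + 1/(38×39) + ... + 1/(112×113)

Partial fractions: 1/(k(k+1)) = 1/k - 1/(k+1)
The series telescopes:
= (1/37 - 1/38) + (1/38 - 1/39) + ... + (1/112 - 1/113)
= 1/37 - 1/113
= 76/4181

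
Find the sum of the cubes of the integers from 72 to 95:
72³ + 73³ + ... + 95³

Use ∑_{k=1}^{n} k³ = [n(n+1)/2]², then subtract the first 71 terms.
∑_{k=1}^{95} k³ = [95×96/2]² = 4560² = 20793600
∑_{k=1}^{71} k³ = [71×72/2]² = 2556² = 6533136
∑_{k=72}^{95} k³ = 20793600 - 6533136 = 14260464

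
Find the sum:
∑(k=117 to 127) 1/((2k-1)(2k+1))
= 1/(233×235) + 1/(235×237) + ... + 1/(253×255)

Partial fractions: 1/((2k-1)(2k+1)) = (1/2)[1/(2k-1) - 1/(2k+1)]
The series telescopes:
= (1/2)[1/233 - 1/255]
= 11/59415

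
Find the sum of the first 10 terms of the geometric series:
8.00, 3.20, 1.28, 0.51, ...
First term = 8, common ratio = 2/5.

Sₙ = a(1 - rⁿ) / (1 - r)
S_10 = 8(1 - (2/5)^10) / (1 - (2/5))
S_10 = 8(1 - (1024/9765625)) / (3/5)
S_10 = 26038936/1953125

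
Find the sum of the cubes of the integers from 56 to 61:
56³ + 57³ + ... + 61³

Use ∑_{k=1}^{n} k³ = [n(n+1)/2]², then subtract the first 55 terms.
∑_{k=1}^{61} k³ = [61×62/2]² = 1891² = 3575881
∑_{k=1}^{55} k³ = [55×56/2]² = 1540² = 2371600
∑_{k=56}^{61} k³ = 3575881 - 2371600 = 1204281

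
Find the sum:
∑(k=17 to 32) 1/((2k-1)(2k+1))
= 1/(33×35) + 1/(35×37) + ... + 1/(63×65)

Partial fractions: 1/((2k-1)(2k+1)) = (1/2)[1/(2k-1) - 1/(2k+1)]
The series telescopes:
= (1/2)[1/33 - 1/65]
= 16/2145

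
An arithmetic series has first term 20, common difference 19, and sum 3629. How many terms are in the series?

Using S = n/2 × [2a + (n-1)d]
3629 = n/2 × [2(20) + (n-1)(19)]
3629 = n/2 × [40 + 19n - 19]
7258 = n × [21 + 19n]
19n² + (21)n - 7258 = 0
Discriminant: Δ = (21)² - 4(19)(-7258) = 441 + 551608 = 552049
√Δ = 743
n = [-(21) + √Δ] / (2·19) = (-21 + 743) / 38 = 722 / 38 = 19
(The negative root is discarded since n must be a positive integer.)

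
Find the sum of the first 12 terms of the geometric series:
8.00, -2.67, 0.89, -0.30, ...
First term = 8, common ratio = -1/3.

Sₙ = a(1 - rⁿ) / (1 - r)
S_12 = 8(1 - (-1/3)^12) / (1 - (-1/3))
S_12 = 8(1 - (1/531441)) / (4/3)
S_12 = 1062880/177147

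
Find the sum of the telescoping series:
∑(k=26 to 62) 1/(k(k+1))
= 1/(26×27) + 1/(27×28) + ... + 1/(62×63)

Partial fractions: 1/(k(k+1)) = 1/k - 1/(k+1)
The series telescopes:
= (1/26 - 1/27) + (1/27 - 1/28) + ... + (1/62 - 1/63)
= 1/26 - 1/63
= 37/1638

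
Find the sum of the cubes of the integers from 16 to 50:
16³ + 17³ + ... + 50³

Use ∑_{k=1}^{n} k³ = [n(n+1)/2]², then subtract the first 15 terms.
∑_{k=1}^{50} k³ = [50×51/2]² = 1275² = 1625625
∑_{k=1}^{15} k³ = [15×16/2]² = 120² = 14400
∑_{k=16}^{50} k³ = 1625625 - 14400 = 1611225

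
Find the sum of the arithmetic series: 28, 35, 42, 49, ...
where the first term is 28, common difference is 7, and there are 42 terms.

Sₙ = n/2 × (first + last)
Last term = a + (n-1)d = 28 + (42-1)×7 = 315
S_42 = 42/2 × (28 + 315)
S_42 = 42/2 × 343 = 7203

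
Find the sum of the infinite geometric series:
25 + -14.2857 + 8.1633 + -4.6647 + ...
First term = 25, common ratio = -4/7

For |r| < 1, S = a / (1 - r)
S = 25 / (1 - (-4/7))
S = 25 / (11/7)
S = 175/11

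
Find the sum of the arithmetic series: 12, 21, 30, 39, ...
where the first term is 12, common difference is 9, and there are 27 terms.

Sₙ = n/2 × (first + last)
Last term = a + (n-1)d = 12 + (27-1)×9 = 246
S_27 = 27/2 × (12 + 246)
S_27 = 27/2 × 258 = 3483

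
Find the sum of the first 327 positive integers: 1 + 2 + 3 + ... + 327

Formula: ∑k = n(n+1)/2
= 327×328/2
= 107256/2
= 53628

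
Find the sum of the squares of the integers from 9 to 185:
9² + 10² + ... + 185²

Use ∑_{k=1}^{n} k² = n(n+1)(2n+1)/6, then subtract the first 8 terms.
∑_{k=1}^{185} k² = 185×186×371/6 = 2127685
∑_{k=1}^{8} k² = 8×9×17/6 = 204
∑_{k=9}^{185} k² = 2127685 - 204 = 2127481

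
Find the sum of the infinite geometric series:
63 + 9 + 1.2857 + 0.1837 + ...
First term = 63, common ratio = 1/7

For |r| < 1, S = a / (1 - r)
S = 63 / (1 - (1/7))
S = 63 / (6/7)
S = 147/2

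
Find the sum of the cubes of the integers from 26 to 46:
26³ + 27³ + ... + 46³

Use ∑_{k=1}^{n} k³ = [n(n+1)/2]², then subtract the first 25 terms.
∑_{k=1}^{46} k³ = [46×47/2]² = 1081² = 1168561
∑_{k=1}^{25} k³ = [25×26/2]² = 325² = 105625
∑_{k=26}^{46} k³ = 1168561 - 105625 = 1062936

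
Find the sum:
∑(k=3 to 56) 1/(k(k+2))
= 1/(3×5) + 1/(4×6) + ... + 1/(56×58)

Partial fractions: 1/(k(k+2)) = (1/2)[1/k - 1/(k+2)]
Telescoping leaves the first two and last two terms:
= (1/2)[1/3 + 1/4 - 1/57 - 1/58]
= 1209/4408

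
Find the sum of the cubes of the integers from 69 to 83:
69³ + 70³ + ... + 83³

Use ∑_{k=1}^{n} k³ = [n(n+1)/2]², then subtract the first 68 terms.
∑_{k=1}^{83} k³ = [83×84/2]² = 3486² = 12152196
∑_{k=1}^{68} k³ = [68×69/2]² = 2346² = 5503716
∑_{k=69}^{83} k³ = 12152196 - 5503716 = 6648480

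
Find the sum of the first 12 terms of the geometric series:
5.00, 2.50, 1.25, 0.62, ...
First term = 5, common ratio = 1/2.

Sₙ = a(1 - rⁿ) / (1 - r)
S_12 = 5(1 - (1/2)^12) / (1 - (1/2))
S_12 = 5(1 - (1/4096)) / (1/2)
S_12 = 20475/2048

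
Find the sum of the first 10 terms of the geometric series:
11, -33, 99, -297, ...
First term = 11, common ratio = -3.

Sₙ = a(1 - rⁿ) / (1 - r)
S_10 = 11(1 - (-3)^10) / (1 - (-3))
S_10 = 11(1 - 59049) / (4)
S_10 = -162382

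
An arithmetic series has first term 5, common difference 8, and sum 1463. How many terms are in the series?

Using S = n/2 × [2a + (n-1)d]
1463 = n/2 × [2(5) + (n-1)(8)]
1463 = n/2 × [10 + 8n - 8]
2926 = n × [2 + 8n]
8n² + (2)n - 2926 = 0
Discriminant: Δ = (2)² - 4(8)(-2926) = 4 + 93632 = 93636
√Δ = 306
n = [-(2) + √Δ] / (2·8) = (-2 + 306) / 16 = 304 / 16 = 19
(The negative root is discarded since n must be a positive integer.)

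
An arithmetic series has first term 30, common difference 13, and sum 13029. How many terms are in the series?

Using S = n/2 × [2a + (n-1)d]
13029 = n/2 × [2(30) + (n-1)(13)]
13029 = n/2 × [60 + 13n - 13]
26058 = n × [47 + 13n]
13n² + (47)n - 26058 = 0
Discriminant: Δ = (47)² - 4(13)(-26058) = 2209 + 1355016 = 1357225
√Δ = 1165
n = [-(47) + √Δ] / (2·13) = (-47 + 1165) / 26 = 1118 / 26 = 43
(The negative root is discarded since n must be a positive integer.)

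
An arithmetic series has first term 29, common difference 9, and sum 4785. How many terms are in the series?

Using S = n/2 × [2a + (n-1)d]
4785 = n/2 × [2(29) + (n-1)(9)]
4785 = n/2 × [58 + 9n - 9]
9570 = n × [49 + 9n]
9n² + (49)n - 9570 = 0
Discriminant: Δ = (49)² - 4(9)(-9570) = 2401 + 344520 = 346921
√Δ = 589
n = [-(49) + √Δ] / (2·9) = (-49 + 589) / 18 = 540 / 18 = 30
(The negative root is discarded since n must be a positive integer.)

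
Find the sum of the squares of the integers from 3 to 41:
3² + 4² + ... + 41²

Use ∑_{k=1}^{n} k² = n(n+1)(2n+1)/6, then subtract the first 2 terms.
∑_{k=1}^{41} k² = 41×42×83/6 = 23821
∑_{k=1}^{2} k² = 2×3×5/6 = 5
∑_{k=3}^{41} k² = 23821 - 5 = 23816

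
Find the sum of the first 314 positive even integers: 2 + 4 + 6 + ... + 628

Sum of first n even numbers = n(n+1)
= 314×315
= 98910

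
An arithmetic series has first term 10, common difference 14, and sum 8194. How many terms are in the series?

Using S = n/2 × [2a + (n-1)d]
8194 = n/2 × [2(10) + (n-1)(14)]
8194 = n/2 × [20 + 14n - 14]
16388 = n × [6 + 14n]
14n² + (6)n - 16388 = 0
Discriminant: Δ = (6)² - 4(14)(-16388) = 36 + 917728 = 917764
√Δ = 958
n = [-(6) + √Δ] / (2·14) = (-6 + 958) / 28 = 952 / 28 = 34
(The negative root is discarded since n must be a positive integer.)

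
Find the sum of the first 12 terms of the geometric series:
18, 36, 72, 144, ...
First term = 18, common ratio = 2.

Sₙ = a(1 - rⁿ) / (1 - r)
S_12 = 18(1 - 2^12) / (1 - 2)
S_12 = 18(1 - 4096) / (-1)
S_12 = 73710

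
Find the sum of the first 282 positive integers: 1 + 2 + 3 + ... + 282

Formula: ∑k = n(n+1)/2
= 282×283/2
= 79806/2
= 39903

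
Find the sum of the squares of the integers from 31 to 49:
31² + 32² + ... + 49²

Use ∑_{k=1}^{n} k² = n(n+1)(2n+1)/6, then subtract the first 30 terms.
∑_{k=1}^{49} k² = 49×50×99/6 = 40425
∑_{k=1}^{30} k² = 30×31×61/6 = 9455
∑_{k=31}^{49} k² = 40425 - 9455 = 30970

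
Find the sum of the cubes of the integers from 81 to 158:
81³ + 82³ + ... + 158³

Use ∑_{k=1}^{n} k³ = [n(n+1)/2]², then subtract the first 80 terms.
∑_{k=1}^{158} k³ = [158×159/2]² = 12561² = 157778721
∑_{k=1}^{80} k³ = [80×81/2]² = 3240² = 10497600
∑_{k=81}^{158} k³ = 157778721 - 10497600 = 147281121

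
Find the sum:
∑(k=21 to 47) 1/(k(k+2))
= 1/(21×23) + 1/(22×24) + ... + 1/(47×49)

Partial fractions: 1/(k(k+2)) = (1/2)[1/k - 1/(k+2)]
Telescoping leaves the first two and last two terms:
= (1/2)[1/21 + 1/22 - 1/48 - 1/49]
= 447/17248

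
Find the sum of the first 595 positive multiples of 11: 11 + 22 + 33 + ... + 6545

Factor out 11: = 11(1 + 2 + ... + 595) = 11 × n(n+1)/2
= 11 × 595×596/2
= 11 × 177310
= 1950410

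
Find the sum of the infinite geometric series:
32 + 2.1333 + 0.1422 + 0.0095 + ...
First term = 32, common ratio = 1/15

For |r| < 1, S = a / (1 - r)
S = 32 / (1 - (1/15))
S = 32 / (14/15)
S = 240/7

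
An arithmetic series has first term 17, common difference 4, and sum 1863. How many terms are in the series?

Using S = n/2 × [2a + (n-1)d]
1863 = n/2 × [2(17) + (n-1)(4)]
1863 = n/2 × [34 + 4n - 4]
3726 = n × [30 + 4n]
4n² + (30)n - 3726 = 0
Discriminant: Δ = (30)² - 4(4)(-3726) = 900 + 59616 = 60516
√Δ = 246
n = [-(30) + √Δ] / (2·4) = (-30 + 246) / 8 = 216 / 8 = 27
(The negative root is discarded since n must be a positive integer.)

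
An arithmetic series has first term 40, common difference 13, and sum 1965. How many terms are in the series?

Using S = n/2 × [2a + (n-1)d]
1965 = n/2 × [2(40) + (n-1)(13)]
1965 = n/2 × [80 + 13n - 13]
3930 = n × [67 + 13n]
13n² + (67)n - 3930 = 0
Discriminant: Δ = (67)² - 4(13)(-3930) = 4489 + 204360 = 208849
√Δ = 457
n = [-(67) + √Δ] / (2·13) = (-67 + 457) / 26 = 390 / 26 = 15
(The negative root is discarded since n must be a positive integer.)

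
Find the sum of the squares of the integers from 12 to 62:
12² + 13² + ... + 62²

Use ∑_{k=1}^{n} k² = n(n+1)(2n+1)/6, then subtract the first 11 terms.
∑_{k=1}^{62} k² = 62×63×125/6 = 81375
∑_{k=1}^{11} k² = 11×12×23/6 = 506
∑_{k=12}^{62} k² = 81375 - 506 = 80869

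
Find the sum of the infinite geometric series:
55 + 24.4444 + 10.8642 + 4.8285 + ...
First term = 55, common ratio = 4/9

For |r| < 1, S = a / (1 - r)
S = 55 / (1 - (4/9))
S = 55 / (5/9)
S = 99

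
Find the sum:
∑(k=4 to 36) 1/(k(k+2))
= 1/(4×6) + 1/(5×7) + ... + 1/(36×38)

Partial fractions: 1/(k(k+2)) = (1/2)[1/k - 1/(k+2)]
Telescoping leaves the first two and last two terms:
= (1/2)[1/4 + 1/5 - 1/37 - 1/38]
= 5577/28120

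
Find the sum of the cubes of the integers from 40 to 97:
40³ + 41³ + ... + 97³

Use ∑_{k=1}^{n} k³ = [n(n+1)/2]², then subtract the first 39 terms.
∑_{k=1}^{97} k³ = [97×98/2]² = 4753² = 22591009
∑_{k=1}^{39} k³ = [39×40/2]² = 780² = 608400
∑_{k=40}^{97} k³ = 22591009 - 608400 = 21982609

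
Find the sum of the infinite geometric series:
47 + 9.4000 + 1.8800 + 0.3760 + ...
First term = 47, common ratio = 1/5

For |r| < 1, S = a / (1 - r)
S = 47 / (1 - (1/5))
S = 47 / (4/5)
S = 235/4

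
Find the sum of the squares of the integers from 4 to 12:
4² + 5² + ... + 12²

Use ∑_{k=1}^{n} k² = n(n+1)(2n+1)/6, then subtract the first 3 terms.
∑_{k=1}^{12} k² = 12×13×25/6 = 650
∑_{k=1}^{3} k² = 3×4×7/6 = 14
∑_{k=4}^{12} k² = 650 - 14 = 636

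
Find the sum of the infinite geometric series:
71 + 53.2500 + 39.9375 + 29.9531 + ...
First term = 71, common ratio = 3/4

For |r| < 1, S = a / (1 - r)
S = 71 / (1 - (3/4))
S = 71 / (1/4)
S = 284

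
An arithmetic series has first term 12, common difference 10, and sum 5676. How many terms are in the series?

Using S = n/2 × [2a + (n-1)d]
5676 = n/2 × [2(12) + (n-1)(10)]
5676 = n/2 × [24 + 10n - 10]
11352 = n × [14 + 10n]
10n² + (14)n - 11352 = 0
Discriminant: Δ = (14)² - 4(10)(-11352) = 196 + 454080 = 454276
√Δ = 674
n = [-(14) + √Δ] / (2·10) = (-14 + 674) / 20 = 660 / 20 = 33
(The negative root is discarded since n must be a positive integer.)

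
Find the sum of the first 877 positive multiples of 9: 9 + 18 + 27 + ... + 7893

Factor out 9: = 9(1 + 2 + ... + 877) = 9 × n(n+1)/2
= 9 × 877×878/2
= 9 × 385003
= 3465027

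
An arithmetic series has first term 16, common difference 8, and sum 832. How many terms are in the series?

Using S = n/2 × [2a + (n-1)d]
832 = n/2 × [2(16) + (n-1)(8)]
832 = n/2 × [32 + 8n - 8]
1664 = n × [24 + 8n]
8n² + (24)n - 1664 = 0
Discriminant: Δ = (24)² - 4(8)(-1664) = 576 + 53248 = 53824
√Δ = 232
n = [-(24) + √Δ] / (2·8) = (-24 + 232) / 16 = 208 / 16 = 13
(The negative root is discarded since n must be a positive integer.)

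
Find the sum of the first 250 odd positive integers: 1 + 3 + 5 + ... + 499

Sum of first n odd numbers = n²
= 250²
= 62500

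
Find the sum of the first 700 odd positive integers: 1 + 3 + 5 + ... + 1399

Sum of first n odd numbers = n²
= 700²
= 490000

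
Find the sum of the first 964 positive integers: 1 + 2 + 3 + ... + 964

Formula: ∑k = n(n+1)/2
= 964×965/2
= 930260/2
= 465130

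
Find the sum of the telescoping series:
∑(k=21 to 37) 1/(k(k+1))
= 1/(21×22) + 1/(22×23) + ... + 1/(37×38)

Partial fractions: 1/(k(k+1)) = 1/k - 1/(k+1)
The series telescopes:
= (1/21 - 1/22) + (1/22 - 1/23) + ... + (1/37 - 1/38)
= 1/21 - 1/38
= 17/798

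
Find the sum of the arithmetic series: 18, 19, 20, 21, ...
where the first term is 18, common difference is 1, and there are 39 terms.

Sₙ = n/2 × (first + last)
Last term = a + (n-1)d = 18 + (39-1)×1 = 56
S_39 = 39/2 × (18 + 56)
S_39 = 39/2 × 74 = 1443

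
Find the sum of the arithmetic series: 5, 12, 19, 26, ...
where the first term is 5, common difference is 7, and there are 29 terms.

Sₙ = n/2 × (first + last)
Last term = a + (n-1)d = 5 + (29-1)×7 = 201
S_29 = 29/2 × (5 + 201)
S_29 = 29/2 × 206 = 2987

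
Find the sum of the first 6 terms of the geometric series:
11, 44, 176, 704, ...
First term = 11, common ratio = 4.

Sₙ = a(1 - rⁿ) / (1 - r)
S_6 = 11(1 - 4^6) / (1 - 4)
S_6 = 11(1 - 4096) / (-3)
S_6 = 15015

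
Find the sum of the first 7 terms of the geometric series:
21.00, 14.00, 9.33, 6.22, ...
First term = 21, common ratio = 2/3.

Sₙ = a(1 - rⁿ) / (1 - r)
S_7 = 21(1 - (2/3)^7) / (1 - (2/3))
S_7 = 21(1 - (128/2187)) / (1/3)
S_7 = 14413/243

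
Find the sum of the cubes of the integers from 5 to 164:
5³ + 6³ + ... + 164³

Use ∑_{k=1}^{n} k³ = [n(n+1)/2]², then subtract the first 4 terms.
∑_{k=1}^{164} k³ = [164×165/2]² = 13530² = 183060900
∑_{k=1}^{4} k³ = [4×5/2]² = 10² = 100
∑_{k=5}^{164} k³ = 183060900 - 100 = 183060800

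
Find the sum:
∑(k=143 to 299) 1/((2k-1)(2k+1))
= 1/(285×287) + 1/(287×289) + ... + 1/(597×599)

Partial fractions: 1/((2k-1)(2k+1)) = (1/2)[1/(2k-1) - 1/(2k+1)]
The series telescopes:
= (1/2)[1/285 - 1/599]
= 157/170715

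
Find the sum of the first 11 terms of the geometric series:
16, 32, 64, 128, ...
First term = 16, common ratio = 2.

Sₙ = a(1 - rⁿ) / (1 - r)
S_11 = 16(1 - 2^11) / (1 - 2)
S_11 = 16(1 - 2048) / (-1)
S_11 = 32752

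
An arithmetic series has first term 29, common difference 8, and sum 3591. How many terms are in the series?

Using S = n/2 × [2a + (n-1)d]
3591 = n/2 × [2(29) + (n-1)(8)]
3591 = n/2 × [58 + 8n - 8]
7182 = n × [50 + 8n]
8n² + (50)n - 7182 = 0
Discriminant: Δ = (50)² - 4(8)(-7182) = 2500 + 229824 = 232324
√Δ = 482
n = [-(50) + √Δ] / (2·8) = (-50 + 482) / 16 = 432 / 16 = 27
(The negative root is discarded since n must be a positive integer.)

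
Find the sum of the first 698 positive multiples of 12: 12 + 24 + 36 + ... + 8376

Factor out 12: = 12(1 + 2 + ... + 698) = 12 × n(n+1)/2
= 12 × 698×699/2
= 12 × 243951
= 2927412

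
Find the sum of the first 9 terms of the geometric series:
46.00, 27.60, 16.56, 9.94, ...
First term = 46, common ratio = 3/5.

Sₙ = a(1 - rⁿ) / (1 - r)
S_9 = 46(1 - (3/5)^9) / (1 - (3/5))
S_9 = 46(1 - (19683/1953125)) / (2/5)
S_9 = 44469166/390625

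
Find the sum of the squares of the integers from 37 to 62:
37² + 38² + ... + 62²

Use ∑_{k=1}^{n} k² = n(n+1)(2n+1)/6, then subtract the first 36 terms.
∑_{k=1}^{62} k² = 62×63×125/6 = 81375
∑_{k=1}^{36} k² = 36×37×73/6 = 16206
∑_{k=37}^{62} k² = 81375 - 16206 = 65169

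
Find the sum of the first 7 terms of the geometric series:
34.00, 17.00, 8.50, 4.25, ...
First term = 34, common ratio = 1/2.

Sₙ = a(1 - rⁿ) / (1 - r)
S_7 = 34(1 - (1/2)^7) / (1 - (1/2))
S_7 = 34(1 - (1/128)) / (1/2)
S_7 = 2159/32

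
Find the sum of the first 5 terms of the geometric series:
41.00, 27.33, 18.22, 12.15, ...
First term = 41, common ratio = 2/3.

Sₙ = a(1 - rⁿ) / (1 - r)
S_5 = 41(1 - (2/3)^5) / (1 - (2/3))
S_5 = 41(1 - (32/243)) / (1/3)
S_5 = 8651/81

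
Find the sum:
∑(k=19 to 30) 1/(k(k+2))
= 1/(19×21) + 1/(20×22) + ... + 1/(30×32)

Partial fractions: 1/(k(k+2)) = (1/2)[1/k - 1/(k+2)]
Telescoping leaves the first two and last two terms:
= (1/2)[1/19 + 1/20 - 1/31 - 1/32]
= 3687/188480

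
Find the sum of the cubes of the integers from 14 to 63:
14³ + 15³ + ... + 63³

Use ∑_{k=1}^{n} k³ = [n(n+1)/2]², then subtract the first 13 terms.
∑_{k=1}^{63} k³ = [63×64/2]² = 2016² = 4064256
∑_{k=1}^{13} k³ = [13×14/2]² = 91² = 8281
∑_{k=14}^{63} k³ = 4064256 - 8281 = 4055975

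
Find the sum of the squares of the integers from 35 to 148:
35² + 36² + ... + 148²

Use ∑_{k=1}^{n} k² = n(n+1)(2n+1)/6, then subtract the first 34 terms.
∑_{k=1}^{148} k² = 148×149×297/6 = 1091574
∑_{k=1}^{34} k² = 34×35×69/6 = 13685
∑_{k=35}^{148} k² = 1091574 - 13685 = 1077889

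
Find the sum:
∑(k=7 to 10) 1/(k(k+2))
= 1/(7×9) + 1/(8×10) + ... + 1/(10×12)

Partial fractions: 1/(k(k+2)) = (1/2)[1/k - 1/(k+2)]
Telescoping leaves the first two and last two terms:
= (1/2)[1/7 + 1/8 - 1/11 - 1/12]
= 173/3696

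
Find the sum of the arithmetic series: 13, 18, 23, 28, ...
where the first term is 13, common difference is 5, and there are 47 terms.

Sₙ = n/2 × (first + last)
Last term = a + (n-1)d = 13 + (47-1)×5 = 243
S_47 = 47/2 × (13 + 243)
S_47 = 47/2 × 256 = 6016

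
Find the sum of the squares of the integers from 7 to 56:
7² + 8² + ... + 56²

Use ∑_{k=1}^{n} k² = n(n+1)(2n+1)/6, then subtract the first 6 terms.
∑_{k=1}^{56} k² = 56×57×113/6 = 60116
∑_{k=1}^{6} k² = 6×7×13/6 = 91
∑_{k=7}^{56} k² = 60116 - 91 = 60025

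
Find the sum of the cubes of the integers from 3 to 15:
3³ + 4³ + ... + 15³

Use ∑_{k=1}^{n} k³ = [n(n+1)/2]², then subtract the first 2 terms.
∑_{k=1}^{15} k³ = [15×16/2]² = 120² = 14400
∑_{k=1}^{2} k³ = [2×3/2]² = 3² = 9
∑_{k=3}^{15} k³ = 14400 - 9 = 14391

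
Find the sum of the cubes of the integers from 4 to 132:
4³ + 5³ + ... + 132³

Use ∑_{k=1}^{n} k³ = [n(n+1)/2]², then subtract the first 3 terms.
∑_{k=1}^{132} k³ = [132×133/2]² = 8778² = 77053284
∑_{k=1}^{3} k³ = [3×4/2]² = 6² = 36
∑_{k=4}^{132} k³ = 77053284 - 36 = 77053248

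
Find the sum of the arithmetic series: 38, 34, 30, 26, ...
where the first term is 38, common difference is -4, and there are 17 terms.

Sₙ = n/2 × (first + last)
Last term = a + (n-1)d = 38 + (17-1)×(-4) = -26
S_17 = 17/2 × (38 + (-26))
S_17 = 17/2 × 12 = 102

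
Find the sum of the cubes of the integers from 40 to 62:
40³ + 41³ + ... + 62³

Use ∑_{k=1}^{n} k³ = [n(n+1)/2]², then subtract the first 39 terms.
∑_{k=1}^{62} k³ = [62×63/2]² = 1953² = 3814209
∑_{k=1}^{39} k³ = [39×40/2]² = 780² = 608400
∑_{k=40}^{62} k³ = 3814209 - 608400 = 3205809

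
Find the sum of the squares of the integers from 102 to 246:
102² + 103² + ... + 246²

Use ∑_{k=1}^{n} k² = n(n+1)(2n+1)/6, then subtract the first 101 terms.
∑_{k=1}^{246} k² = 246×247×493/6 = 4992611
∑_{k=1}^{101} k² = 101×102×203/6 = 348551
∑_{k=102}^{246} k² = 4992611 - 348551 = 4644060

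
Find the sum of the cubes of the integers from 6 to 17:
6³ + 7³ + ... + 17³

Use ∑_{k=1}^{n} k³ = [n(n+1)/2]², then subtract the first 5 terms.
∑_{k=1}^{17} k³ = [17×18/2]² = 153² = 23409
∑_{k=1}^{5} k³ = [5×6/2]² = 15² = 225
∑_{k=6}^{17} k³ = 23409 - 225 = 23184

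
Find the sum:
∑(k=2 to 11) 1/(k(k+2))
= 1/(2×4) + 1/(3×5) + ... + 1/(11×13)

Partial fractions: 1/(k(k+2)) = (1/2)[1/k - 1/(k+2)]
Telescoping leaves the first two and last two terms:
= (1/2)[1/2 + 1/3 - 1/12 - 1/13]
= 35/104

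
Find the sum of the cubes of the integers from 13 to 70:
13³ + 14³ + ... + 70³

Use ∑_{k=1}^{n} k³ = [n(n+1)/2]², then subtract the first 12 terms.
∑_{k=1}^{70} k³ = [70×71/2]² = 2485² = 6175225
∑_{k=1}^{12} k³ = [12×13/2]² = 78² = 6084
∑_{k=13}^{70} k³ = 6175225 - 6084 = 6169141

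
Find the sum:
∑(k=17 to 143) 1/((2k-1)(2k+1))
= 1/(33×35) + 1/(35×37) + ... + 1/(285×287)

Partial fractions: 1/((2k-1)(2k+1)) = (1/2)[1/(2k-1) - 1/(2k+1)]
The series telescopes:
= (1/2)[1/33 - 1/287]
= 127/9471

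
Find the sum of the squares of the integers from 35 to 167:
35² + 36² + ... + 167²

Use ∑_{k=1}^{n} k² = n(n+1)(2n+1)/6, then subtract the first 34 terms.
∑_{k=1}^{167} k² = 167×168×335/6 = 1566460
∑_{k=1}^{34} k² = 34×35×69/6 = 13685
∑_{k=35}^{167} k² = 1566460 - 13685 = 1552775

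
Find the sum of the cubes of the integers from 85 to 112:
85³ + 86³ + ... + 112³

Use ∑_{k=1}^{n} k³ = [n(n+1)/2]², then subtract the first 84 terms.
∑_{k=1}^{112} k³ = [112×113/2]² = 6328² = 40043584
∑_{k=1}^{84} k³ = [84×85/2]² = 3570² = 12744900
∑_{k=85}^{112} k³ = 40043584 - 12744900 = 27298684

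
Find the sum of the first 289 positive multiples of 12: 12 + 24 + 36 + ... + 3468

Factor out 12: = 12(1 + 2 + ... + 289) = 12 × n(n+1)/2
= 12 × 289×290/2
= 12 × 41905
= 502860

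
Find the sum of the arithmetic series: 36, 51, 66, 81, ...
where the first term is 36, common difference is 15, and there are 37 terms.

Sₙ = n/2 × (first + last)
Last term = a + (n-1)d = 36 + (37-1)×15 = 576
S_37 = 37/2 × (36 + 576)
S_37 = 37/2 × 612 = 11322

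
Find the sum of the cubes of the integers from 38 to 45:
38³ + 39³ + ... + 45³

Use ∑_{k=1}^{n} k³ = [n(n+1)/2]², then subtract the first 37 terms.
∑_{k=1}^{45} k³ = [45×46/2]² = 1035² = 1071225
∑_{k=1}^{37} k³ = [37×38/2]² = 703² = 494209
∑_{k=38}^{45} k³ = 1071225 - 494209 = 577016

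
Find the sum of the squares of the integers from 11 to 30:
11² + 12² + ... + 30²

Use ∑_{k=1}^{n} k² = n(n+1)(2n+1)/6, then subtract the first 10 terms.
∑_{k=1}^{30} k² = 30×31×61/6 = 9455
∑_{k=1}^{10} k² = 10×11×21/6 = 385
∑_{k=11}^{30} k² = 9455 - 385 = 9070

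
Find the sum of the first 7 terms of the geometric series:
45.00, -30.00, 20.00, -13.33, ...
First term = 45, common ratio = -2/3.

Sₙ = a(1 - rⁿ) / (1 - r)
S_7 = 45(1 - (-2/3)^7) / (1 - (-2/3))
S_7 = 45(1 - (-128/2187)) / (5/3)
S_7 = 2315/81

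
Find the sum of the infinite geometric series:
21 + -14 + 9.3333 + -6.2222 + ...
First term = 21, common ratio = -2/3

For |r| < 1, S = a / (1 - r)
S = 21 / (1 - (-2/3))
S = 21 / (5/3)
S = 63/5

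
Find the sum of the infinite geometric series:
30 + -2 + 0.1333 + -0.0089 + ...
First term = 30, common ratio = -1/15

For |r| < 1, S = a / (1 - r)
S = 30 / (1 - (-1/15))
S = 30 / (16/15)
S = 225/8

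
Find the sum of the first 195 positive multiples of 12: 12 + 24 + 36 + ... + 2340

Factor out 12: = 12(1 + 2 + ... + 195) = 12 × n(n+1)/2
= 12 × 195×196/2
= 12 × 19110
= 229320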